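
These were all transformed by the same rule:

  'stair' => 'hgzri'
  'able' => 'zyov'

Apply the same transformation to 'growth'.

Each pair mirrors across the alphabet (s↔h, t↔g, a↔z): positions sum to 25. Each letter is replaced by its mirror in the alphabet: a↔z, b↔y, c↔x, and so on (the Atbash cipher).
Applying it to growth: g↔t, r↔i, o↔l, w↔d, t↔g, h↔s.

tildgs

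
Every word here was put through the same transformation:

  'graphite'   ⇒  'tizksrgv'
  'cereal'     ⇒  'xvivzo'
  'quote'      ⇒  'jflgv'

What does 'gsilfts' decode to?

Letters are reflected about the middle of the alphabet (position → 25−position): Atbash.
Decoding gsilfts: g↔t, s↔h, i↔r, l↔o, f↔u, t↔g, s↔h.

through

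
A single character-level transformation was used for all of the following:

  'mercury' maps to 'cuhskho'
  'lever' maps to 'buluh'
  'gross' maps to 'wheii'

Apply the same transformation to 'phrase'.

It's a constant shift of +16 (ROT16).
On phrase: p+16=f, h+16=x, r+16=h, a+16=q, s+16=i, e+16=u.

fxhqiu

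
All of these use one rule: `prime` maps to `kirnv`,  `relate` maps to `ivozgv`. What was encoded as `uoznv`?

flame

Each pair mirrors across the alphabet (p↔k, r↔i, i↔r): positions sum to 25. Letters are reflected about the middle of the alphabet (position → 25−position): Atbash.
Decoding uoznv: u↔f, o↔l, z↔a, n↔m, v↔e.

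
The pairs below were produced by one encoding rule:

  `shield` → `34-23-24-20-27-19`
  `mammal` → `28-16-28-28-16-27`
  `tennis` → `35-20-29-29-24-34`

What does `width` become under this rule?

38-24-19-35-23

s is letter #19 and maps to 34: an offset of 15. The number is (letter's place in the alphabet, a=1) + 15.
Applying it to width: w=23→38, i=9→24, d=4→19, t=20→35, h=8→23.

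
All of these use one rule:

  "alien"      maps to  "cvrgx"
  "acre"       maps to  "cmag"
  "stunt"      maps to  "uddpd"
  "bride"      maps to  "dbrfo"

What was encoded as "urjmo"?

Shifts by position in alien: pos 0: a→c (+2), pos 1: l→v (+10), pos 2: i→r (+9), pos 3: e→g (+2), pos 4: n→x (+10) — repeating every 3. A repeating key of period 3 is used — shifts +2, +10, +9 over and over.
Decoding urjmo: u−2=s, r−10=h, j−9=a, m−2=k, o−10=e.

shake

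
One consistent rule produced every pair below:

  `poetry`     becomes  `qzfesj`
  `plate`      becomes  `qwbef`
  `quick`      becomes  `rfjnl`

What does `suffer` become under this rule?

Shifts by position in poetry: pos 0: p→q (+1), pos 1: o→z (+11), pos 2: e→f (+1), pos 3: t→e (+11) — repeating every 2. A repeating key of period 2 is used — shifts +1, +11 over and over.
For suffer: s+1=t, u+11=f, f+1=g, f+11=q, e+1=f, r+11=c.

tfgqfc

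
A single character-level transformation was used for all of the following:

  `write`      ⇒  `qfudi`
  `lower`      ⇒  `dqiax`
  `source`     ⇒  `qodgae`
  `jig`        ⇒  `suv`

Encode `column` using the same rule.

zygxao

The output letters match the input read backwards, each shifted +12: write reversed is etirw. Two steps: reverse the string, then apply a Caesar shift of +12.
On column: reverse → nmuloc; then shift: n+12=z, m+12=y, u+12=g, l+12=x, o+12=a, c+12=o.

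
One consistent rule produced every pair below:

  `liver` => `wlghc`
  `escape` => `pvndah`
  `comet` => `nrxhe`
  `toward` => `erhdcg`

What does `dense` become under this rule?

Shifts by position in liver: pos 0: l→w (+11), pos 1: i→l (+3), pos 2: v→g (+11), pos 3: e→h (+3) — repeating every 2. It's a Vigenère-style cipher with numeric key [11,3]: position i shifts by key[i mod 2].
Applying it to dense: d+11=o, e+3=h, n+11=y, s+3=v, e+11=p.

ohyvp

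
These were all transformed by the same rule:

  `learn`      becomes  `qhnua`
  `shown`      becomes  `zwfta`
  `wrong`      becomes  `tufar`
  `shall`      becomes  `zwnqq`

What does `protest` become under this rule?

kufehze

l(11)→q(16) and e(4)→h(7) fit y≡5x+13 (mod 26); the inverse of 5 mod 26 is 21. This is an affine cipher: with a=0,…,z=25, each position x becomes (5x+13) mod 26.
On protest: p(15)→5·15+13≡10=k; r(17)→5·17+13≡20=u; o(14)→5·14+13≡5=f; t(19)→5·19+13≡4=e; e(4)→5·4+13≡7=h; s(18)→5·18+13≡25=z; t(19)→5·19+13≡4=e (all mod 26).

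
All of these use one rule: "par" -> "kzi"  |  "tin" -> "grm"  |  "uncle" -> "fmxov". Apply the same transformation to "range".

Each pair mirrors across the alphabet (p↔k, a↔z, r↔i): positions sum to 25. Letters are reflected about the middle of the alphabet (position → 25−position): Atbash.
On range: r↔i, a↔z, n↔m, g↔t, e↔v.

izmtv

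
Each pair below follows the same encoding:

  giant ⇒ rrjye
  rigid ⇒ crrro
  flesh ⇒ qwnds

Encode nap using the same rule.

The shift depends on letter class: consonant g→r is +11, but vowel i→r is +9. The rule splits by letter class: vowels +9, consonants +11.
For nap: n(cons)+11=y, a(vowel)+9=j, p(cons)+11=a.

yja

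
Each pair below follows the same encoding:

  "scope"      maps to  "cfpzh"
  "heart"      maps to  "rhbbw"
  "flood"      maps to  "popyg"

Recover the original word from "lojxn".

Shifts by position in scope: pos 0: s→c (+10), pos 1: c→f (+3), pos 2: o→p (+1), pos 3: p→z (+10), pos 4: e→h (+3) — repeating every 3. It's a Vigenère-style cipher with numeric key [10,3,1]: position i shifts by key[i mod 3].
Decoding lojxn: l−10=b, o−3=l, j−1=i, x−10=n, n−3=k.

blink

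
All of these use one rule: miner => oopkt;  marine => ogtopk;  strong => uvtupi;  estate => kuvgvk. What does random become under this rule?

tgpfuo

The shift depends on letter class: consonant m→o is +2, but vowel i→o is +6. The rule splits by letter class: vowels +6, consonants +2.
For random: r(cons)+2=t, a(vowel)+6=g, n(cons)+2=p, d(cons)+2=f, o(vowel)+6=u, m(cons)+2=o.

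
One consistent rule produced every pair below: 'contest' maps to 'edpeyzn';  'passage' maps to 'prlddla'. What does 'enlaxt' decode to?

Read the word backwards and shift each letter +11.
Reversing it on enlaxt: shift back: e−11=t, n−11=c, l−11=a, a−11=p, x−11=m, t−11=i → tcapmi; then reverse → impact.

impact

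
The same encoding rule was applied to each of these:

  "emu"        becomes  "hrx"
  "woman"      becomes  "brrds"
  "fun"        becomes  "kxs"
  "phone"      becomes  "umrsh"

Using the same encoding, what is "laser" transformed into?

The rule splits by letter class: vowels +3, consonants +5.
For laser: l(cons)+5=q, a(vowel)+3=d, s(cons)+5=x, e(vowel)+3=h, r(cons)+5=w.

qdxhw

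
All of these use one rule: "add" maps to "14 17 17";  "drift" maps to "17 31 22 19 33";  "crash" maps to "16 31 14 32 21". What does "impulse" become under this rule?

Each letter is replaced by its alphabet position (a=1..z=26) + 13.
For impulse: i=9→22, m=13→26, p=16→29, u=21→34, l=12→25, s=19→32, e=5→18.

22 26 29 34 25 32 18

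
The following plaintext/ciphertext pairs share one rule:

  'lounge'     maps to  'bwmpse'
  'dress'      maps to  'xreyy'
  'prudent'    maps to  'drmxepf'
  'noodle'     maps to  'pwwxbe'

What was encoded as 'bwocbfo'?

l(11)→b(1) and o(14)→w(22) fit y≡7x+2 (mod 26); the inverse of 7 mod 26 is 15. Each letter's alphabet position (a=0..z=25) is mapped through 7·x+2 mod 26 — an affine cipher.
Undoing it on bwocbfo: b(1)→15·(1−2)≡11=l; w(22)→15·(22−2)≡14=o; o(14)→15·(14−2)≡24=y; c(2)→15·(2−2)≡0=a; b(1)→15·(1−2)≡11=l; f(5)→15·(5−2)≡19=t; o(14)→15·(14−2)≡24=y (all mod 26).

loyalty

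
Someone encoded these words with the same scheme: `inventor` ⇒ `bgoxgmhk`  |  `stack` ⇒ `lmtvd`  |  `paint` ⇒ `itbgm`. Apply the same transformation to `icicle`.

bvbvex

Compare letters: i→b is +19, n→g is +19, v→o is +19 — a constant shift. This is a Caesar cipher with shift 19.
On icicle: i+19=b, c+19=v, i+19=b, c+19=v, l+19=e, e+19=x.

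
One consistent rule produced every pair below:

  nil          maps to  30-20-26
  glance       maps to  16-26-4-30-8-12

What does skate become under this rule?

40-24-4-42-12

The formula is n = 2×(alphabet index, a=1) + 2.
For skate: s=19→40, k=11→24, a=1→4, t=20→42, e=5→12.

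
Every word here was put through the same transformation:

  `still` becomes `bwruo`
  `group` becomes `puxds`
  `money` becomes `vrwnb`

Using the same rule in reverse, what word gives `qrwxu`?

honor

A repeating key of period 3 is used — shifts +9, +3, +9 over and over.
Decoding qrwxu: q−9=h, r−3=o, w−9=n, x−9=o, u−3=r.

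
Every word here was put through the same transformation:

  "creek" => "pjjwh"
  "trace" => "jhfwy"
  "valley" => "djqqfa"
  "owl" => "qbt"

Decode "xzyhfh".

The output letters match the input read backwards, each shifted +5: creek reversed is keerc. Two steps: reverse the string, then apply a Caesar shift of +5.
Reversing it on xzyhfh: shift back: x−5=s, z−5=u, y−5=t, h−5=c, f−5=a, h−5=c → sutcac; then reverse → cactus.

cactus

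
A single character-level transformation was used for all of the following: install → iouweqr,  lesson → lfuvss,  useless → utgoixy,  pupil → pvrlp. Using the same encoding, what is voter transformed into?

vpvhv

The shift increases by 1 at each position, starting from +0: 0, 1, 2, ….
For voter: v+0=v, o+1=p, t+2=v, e+3=h, r+4=v.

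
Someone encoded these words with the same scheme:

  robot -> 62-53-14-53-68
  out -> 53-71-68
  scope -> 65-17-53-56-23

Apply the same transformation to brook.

14-62-53-53-41

The formula is n = 3×(alphabet index, a=1) + 8.
On brook: b=2→14, r=18→62, o=15→53, o=15→53, k=11→41.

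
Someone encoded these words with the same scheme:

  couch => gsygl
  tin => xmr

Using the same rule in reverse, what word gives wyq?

sum

Compare letters: c→g is +4, o→s is +4, u→y is +4 — a constant shift. Every letter moves 4 places later in the alphabet, wrapping around z→a.
Undoing it on wyq: w−4=s, y−4=u, q−4=m.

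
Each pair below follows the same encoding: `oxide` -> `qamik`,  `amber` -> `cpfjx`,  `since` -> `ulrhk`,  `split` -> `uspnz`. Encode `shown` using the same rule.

uksbt

In oxide: o→q is +2, x→a is +3, i→m is +4, d→i is +5 — the shift increases by 1 each position. Letter i (0-indexed) is shifted by i+2, so successive shifts are 2, 3, 4, ….
Applying it to shown: s+2=u, h+3=k, o+4=s, w+5=b, n+6=t.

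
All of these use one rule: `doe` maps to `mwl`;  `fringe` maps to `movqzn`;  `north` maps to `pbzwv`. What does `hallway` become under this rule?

The output letters match the input read backwards, each shifted +8: doe reversed is eod. The word is reversed, then every letter is shifted forward by 8.
On hallway: reverse → yawllah; then shift: y+8=g, a+8=i, w+8=e, l+8=t, l+8=t, a+8=i, h+8=p.

giettip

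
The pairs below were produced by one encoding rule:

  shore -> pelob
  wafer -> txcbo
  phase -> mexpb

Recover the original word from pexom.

sharp

Compare letters: s→p is +23, h→e is +23, o→l is +23 — a constant shift. It's a constant shift of +23 (ROT23).
Decoding pexom: p−23=s, e−23=h, x−23=a, o−23=r, m−23=p.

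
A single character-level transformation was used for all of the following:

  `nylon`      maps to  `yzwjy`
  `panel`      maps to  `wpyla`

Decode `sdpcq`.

The output letters match the input read backwards, each shifted +11: nylon reversed is nolyn. Read the word backwards and shift each letter +11.
Decoding sdpcq: shift back: s−11=h, d−11=s, p−11=e, c−11=r, q−11=f → hserf; then reverse → fresh.

fresh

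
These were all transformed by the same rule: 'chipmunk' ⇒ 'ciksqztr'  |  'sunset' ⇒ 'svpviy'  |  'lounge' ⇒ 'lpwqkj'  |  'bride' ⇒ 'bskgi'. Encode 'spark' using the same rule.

sqcuo

In chipmunk: c→c is +0, h→i is +1, i→k is +2, p→s is +3 — the shift increases by 1 each position. Each letter shifts forward by its position index (0, 1, 2, …) — the shift grows by one for each successive letter.
Applying it to spark: s+0=s, p+1=q, a+2=c, r+3=u, k+4=o.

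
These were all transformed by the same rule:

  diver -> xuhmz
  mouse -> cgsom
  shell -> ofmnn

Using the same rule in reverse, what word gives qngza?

glory

d(3)→x(23) and i(8)→u(20) fit y≡15x+4 (mod 26); the inverse of 15 mod 26 is 7. This is an affine cipher: with a=0,…,z=25, each position x becomes (15x+4) mod 26.
Reversing it on qngza: q(16)→7·(16−4)≡6=g; n(13)→7·(13−4)≡11=l; g(6)→7·(6−4)≡14=o; z(25)→7·(25−4)≡17=r; a(0)→7·(0−4)≡24=y (all mod 26).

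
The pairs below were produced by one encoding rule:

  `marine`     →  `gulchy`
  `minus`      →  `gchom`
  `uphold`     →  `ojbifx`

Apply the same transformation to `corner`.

wilhyl

Compare letters: m→g is +20, a→u is +20, r→l is +20 — a constant shift. This is a Caesar cipher with shift 20.
Applying it to corner: c+20=w, o+20=i, r+20=l, n+20=h, e+20=y, r+20=l.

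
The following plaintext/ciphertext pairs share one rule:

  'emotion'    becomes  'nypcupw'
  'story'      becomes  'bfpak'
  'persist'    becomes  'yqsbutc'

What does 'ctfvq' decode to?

theme

Shifts by position in emotion: pos 0: e→n (+9), pos 1: m→y (+12), pos 2: o→p (+1), pos 3: t→c (+9), pos 4: i→u (+12), pos 5: o→p (+1) — repeating every 3. A repeating key of period 3 is used — shifts +9, +12, +1 over and over.
Undoing it on ctfvq: c−9=t, t−12=h, f−1=e, v−9=m, q−12=e.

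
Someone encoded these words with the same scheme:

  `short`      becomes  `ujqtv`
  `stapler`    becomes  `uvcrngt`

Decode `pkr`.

nip

Each letter is shifted forward by 2 in the alphabet (a Caesar shift of +2).
Decoding pkr: p−2=n, k−2=i, r−2=p.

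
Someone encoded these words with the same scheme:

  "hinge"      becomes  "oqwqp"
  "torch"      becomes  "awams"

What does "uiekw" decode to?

naval

Each letter shifts forward by (position + 7), i.e. 7, 8, 9, … — the shift grows by one for each successive letter.
Undoing it on uiekw: u−7=n, i−8=a, e−9=v, k−10=a, w−11=l.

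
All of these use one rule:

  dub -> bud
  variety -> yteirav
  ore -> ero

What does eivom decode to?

The word is simply reversed.
Decoding eivom: then reverse → movie.

movie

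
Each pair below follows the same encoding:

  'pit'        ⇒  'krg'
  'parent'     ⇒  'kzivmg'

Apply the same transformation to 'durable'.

Each pair mirrors across the alphabet (p↔k, i↔r, t↔g): positions sum to 25. This is the alphabet-reversal cipher (Atbash): a becomes z, b becomes y, etc.
For durable: d↔w, u↔f, r↔i, a↔z, b↔y, l↔o, e↔v.

wfizyov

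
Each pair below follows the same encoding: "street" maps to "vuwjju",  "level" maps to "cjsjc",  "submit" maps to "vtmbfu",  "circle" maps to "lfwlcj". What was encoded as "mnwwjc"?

barrel

s(18)→v(21) and t(19)→u(20) fit y≡25x+13 (mod 26); the inverse of 25 mod 26 is 25. This is an affine cipher: with a=0,…,z=25, each position x becomes (25x+13) mod 26.
Undoing it on mnwwjc: m(12)→25·(12−13)≡1=b; n(13)→25·(13−13)≡0=a; w(22)→25·(22−13)≡17=r; w(22)→25·(22−13)≡17=r; j(9)→25·(9−13)≡4=e; c(2)→25·(2−13)≡11=l (all mod 26).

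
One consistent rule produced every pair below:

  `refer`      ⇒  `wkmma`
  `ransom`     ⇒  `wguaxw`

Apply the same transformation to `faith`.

Letter i (0-indexed) is shifted by i+5, so successive shifts are 5, 6, 7, ….
For faith: f+5=k, a+6=g, i+7=p, t+8=b, h+9=q.

kgpbq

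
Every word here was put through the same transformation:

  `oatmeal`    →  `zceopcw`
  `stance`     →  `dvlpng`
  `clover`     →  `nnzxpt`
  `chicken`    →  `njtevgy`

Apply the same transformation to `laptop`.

Shifts by position in oatmeal: pos 0: o→z (+11), pos 1: a→c (+2), pos 2: t→e (+11), pos 3: m→o (+2) — repeating every 2. The shifts repeat in a cycle of length 2: positions 0,1,… shift by +11, +2, then the pattern repeats.
Applying it to laptop: l+11=w, a+2=c, p+11=a, t+2=v, o+11=z, p+2=r.

wcavzr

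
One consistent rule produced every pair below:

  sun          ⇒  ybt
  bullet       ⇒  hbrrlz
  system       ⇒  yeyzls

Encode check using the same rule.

The shift depends on letter class: consonant s→y is +6, but vowel u→b is +7. The rule splits by letter class: vowels +7, consonants +6.
For check: c(cons)+6=i, h(cons)+6=n, e(vowel)+7=l, c(cons)+6=i, k(cons)+6=q.

inliq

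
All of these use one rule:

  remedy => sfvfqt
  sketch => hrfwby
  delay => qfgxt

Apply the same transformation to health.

Treating letters as 0–25, the rule is x ↦ 15x + 23 (mod 26).
For health: h(7)→15·7+23≡24=y; e(4)→15·4+23≡5=f; a(0)→15·0+23≡23=x; l(11)→15·11+23≡6=g; t(19)→15·19+23≡22=w; h(7)→15·7+23≡24=y (all mod 26).

yfxgwy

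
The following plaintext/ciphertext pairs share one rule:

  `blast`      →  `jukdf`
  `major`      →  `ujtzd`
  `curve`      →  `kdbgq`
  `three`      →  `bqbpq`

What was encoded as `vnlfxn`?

nebula

In blast: b→j is +8, l→u is +9, a→k is +10, s→d is +11 — the shift increases by 1 each position. The shift increases by 1 at each position, starting from +8: 8, 9, 10, ….
Reversing it on vnlfxn: v−8=n, n−9=e, l−10=b, f−11=u, x−12=l, n−13=a.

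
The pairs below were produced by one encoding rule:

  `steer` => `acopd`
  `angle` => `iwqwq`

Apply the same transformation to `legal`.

Letter i (0-indexed) is shifted by i+8, so successive shifts are 8, 9, 10, ….
Applying it to legal: l+8=t, e+9=n, g+10=q, a+11=l, l+12=x.

tnqlx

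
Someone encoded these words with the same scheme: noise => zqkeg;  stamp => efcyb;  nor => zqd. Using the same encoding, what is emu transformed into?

gyw

Vowels shift forward by 2 and consonants shift forward by 12.
Applying it to emu: e(vowel)+2=g, m(cons)+12=y, u(vowel)+2=w.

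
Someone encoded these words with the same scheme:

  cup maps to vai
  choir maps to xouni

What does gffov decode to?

The output letters match the input read backwards, each shifted +6: cup reversed is puc. The word is reversed, then every letter is shifted forward by 6.
Undoing it on gffov: shift back: g−6=a, f−6=z, f−6=z, o−6=i, v−6=p → azzip; then reverse → pizza.

pizza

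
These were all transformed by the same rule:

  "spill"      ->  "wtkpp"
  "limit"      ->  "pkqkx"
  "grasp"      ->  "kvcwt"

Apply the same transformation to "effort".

gjjqvx

The shift depends on letter class: consonant s→w is +4, but vowel i→k is +2. The rule splits by letter class: vowels +2, consonants +4.
On effort: e(vowel)+2=g, f(cons)+4=j, f(cons)+4=j, o(vowel)+2=q, r(cons)+4=v, t(cons)+4=x.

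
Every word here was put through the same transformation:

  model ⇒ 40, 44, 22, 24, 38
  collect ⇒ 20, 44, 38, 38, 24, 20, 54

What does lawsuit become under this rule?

38, 16, 60, 52, 56, 32, 54

The formula is n = 2×(alphabet index, a=1) + 14.
For lawsuit: l=12→38, a=1→16, w=23→60, s=19→52, u=21→56, i=9→32, t=20→54.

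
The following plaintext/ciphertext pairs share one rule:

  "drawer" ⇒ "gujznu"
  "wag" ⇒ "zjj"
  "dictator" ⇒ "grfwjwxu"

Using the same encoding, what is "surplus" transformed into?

The shift depends on letter class: consonant d→g is +3, but vowel a→j is +9. The rule splits by letter class: vowels +9, consonants +3.
For surplus: s(cons)+3=v, u(vowel)+9=d, r(cons)+3=u, p(cons)+3=s, l(cons)+3=o, u(vowel)+9=d, s(cons)+3=v.

vdusodv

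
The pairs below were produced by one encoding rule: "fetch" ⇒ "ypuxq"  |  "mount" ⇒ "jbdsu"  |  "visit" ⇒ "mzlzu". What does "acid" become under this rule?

fxzg

f(5)→y(24) and e(4)→p(15) fit y≡9x+5 (mod 26); the inverse of 9 mod 26 is 3. Each letter's alphabet position (a=0..z=25) is mapped through 9·x+5 mod 26 — an affine cipher.
On acid: a(0)→9·0+5≡5=f; c(2)→9·2+5≡23=x; i(8)→9·8+5≡25=z; d(3)→9·3+5≡6=g (all mod 26).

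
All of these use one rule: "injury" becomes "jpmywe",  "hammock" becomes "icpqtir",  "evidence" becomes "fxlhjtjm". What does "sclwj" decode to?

raise

In injury: i→j is +1, n→p is +2, j→m is +3, u→y is +4 — the shift increases by 1 each position. The shift increases by 1 at each position, starting from +1: 1, 2, 3, ….
Decoding sclwj: s−1=r, c−2=a, l−3=i, w−4=s, j−5=e.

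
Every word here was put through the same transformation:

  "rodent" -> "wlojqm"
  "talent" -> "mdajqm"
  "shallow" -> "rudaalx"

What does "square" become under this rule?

rbhdwj

r(17)→w(22) and o(14)→l(11) fit y≡21x+3 (mod 26); the inverse of 21 mod 26 is 5. Each letter's alphabet position (a=0..z=25) is mapped through 21·x+3 mod 26 — an affine cipher.
For square: s(18)→21·18+3≡17=r; q(16)→21·16+3≡1=b; u(20)→21·20+3≡7=h; a(0)→21·0+3≡3=d; r(17)→21·17+3≡22=w; e(4)→21·4+3≡9=j (all mod 26).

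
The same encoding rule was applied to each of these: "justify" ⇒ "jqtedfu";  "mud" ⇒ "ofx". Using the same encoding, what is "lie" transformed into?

ptw

The output letters match the input read backwards, each shifted +11: justify reversed is yfitsuj. Read the word backwards and shift each letter +11.
On lie: reverse → eil; then shift: e+11=p, i+11=t, l+11=w.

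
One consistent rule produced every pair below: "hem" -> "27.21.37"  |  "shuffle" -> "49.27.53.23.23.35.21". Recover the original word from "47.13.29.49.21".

raise

h(#8)→27 and e(#5)→21: differences scale by 2, so n = 2·pos + 11. Each letter becomes 2×(its alphabet position, a=1..z=26) + 11.
Undoing it on 47.13.29.49.21: 47→(47−11)÷2=18=r, 13→(13−11)÷2=1=a, 29→(29−11)÷2=9=i, 49→(49−11)÷2=19=s, 21→(21−11)÷2=5=e.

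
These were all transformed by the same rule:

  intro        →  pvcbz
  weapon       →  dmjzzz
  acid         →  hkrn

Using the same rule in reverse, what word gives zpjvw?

shall

In intro: i→p is +7, n→v is +8, t→c is +9, r→b is +10 — the shift increases by 1 each position. Each letter shifts forward by (position + 7), i.e. 7, 8, 9, … — the shift grows by one for each successive letter.
Undoing it on zpjvw: z−7=s, p−8=h, j−9=a, v−10=l, w−11=l.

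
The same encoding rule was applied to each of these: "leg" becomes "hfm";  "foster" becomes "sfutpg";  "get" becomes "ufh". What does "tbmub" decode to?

atlas

The output letters match the input read backwards, each shifted +1: leg reversed is gel. The word is reversed, then every letter is shifted forward by 1.
Reversing it on tbmub: shift back: t−1=s, b−1=a, m−1=l, u−1=t, b−1=a → salta; then reverse → atlas.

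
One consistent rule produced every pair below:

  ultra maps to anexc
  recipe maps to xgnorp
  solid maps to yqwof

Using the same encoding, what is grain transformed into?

mtlop

Shifts by position in ultra: pos 0: u→a (+6), pos 1: l→n (+2), pos 2: t→e (+11), pos 3: r→x (+6), pos 4: a→c (+2) — repeating every 3. A repeating key of period 3 is used — shifts +6, +2, +11 over and over.
On grain: g+6=m, r+2=t, a+11=l, i+6=o, n+2=p.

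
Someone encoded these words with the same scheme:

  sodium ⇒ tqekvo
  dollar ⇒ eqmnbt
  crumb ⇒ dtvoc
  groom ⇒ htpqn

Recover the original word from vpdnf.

uncle

Shifts by position in sodium: pos 0: s→t (+1), pos 1: o→q (+2), pos 2: d→e (+1), pos 3: i→k (+2) — repeating every 2. The shifts repeat in a cycle of length 2: positions 0,1,… shift by +1, +2, then the pattern repeats.
Reversing it on vpdnf: v−1=u, p−2=n, d−1=c, n−2=l, f−1=e.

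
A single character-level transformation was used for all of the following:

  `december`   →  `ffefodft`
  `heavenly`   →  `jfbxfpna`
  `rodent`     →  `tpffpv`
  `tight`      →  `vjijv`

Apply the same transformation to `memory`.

ofopta

The shift depends on letter class: consonant d→f is +2, but vowel e→f is +1. Vowels shift forward by 1 and consonants shift forward by 2.
For memory: m(cons)+2=o, e(vowel)+1=f, m(cons)+2=o, o(vowel)+1=p, r(cons)+2=t, y(cons)+2=a.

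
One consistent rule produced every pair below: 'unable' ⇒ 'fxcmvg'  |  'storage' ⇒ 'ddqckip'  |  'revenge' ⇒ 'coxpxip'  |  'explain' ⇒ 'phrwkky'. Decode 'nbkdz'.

crisp

It's a Vigenère-style cipher with numeric key [11,10,2]: position i shifts by key[i mod 3].
Undoing it on nbkdz: n−11=c, b−10=r, k−2=i, d−11=s, z−10=p.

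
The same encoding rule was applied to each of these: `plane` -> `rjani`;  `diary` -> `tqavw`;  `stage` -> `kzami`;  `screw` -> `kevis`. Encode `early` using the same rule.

This is an affine cipher: with a=0,…,z=25, each position x becomes (15x+0) mod 26.
Applying it to early: e(4)→15·4+0≡8=i; a(0)→15·0+0≡0=a; r(17)→15·17+0≡21=v; l(11)→15·11+0≡9=j; y(24)→15·24+0≡22=w (all mod 26).

iavjw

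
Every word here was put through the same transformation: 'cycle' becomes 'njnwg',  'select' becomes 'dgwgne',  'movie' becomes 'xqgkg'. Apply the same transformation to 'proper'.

The shift depends on letter class: consonant c→n is +11, but vowel e→g is +2. Two shifts are in play — +2 for a/e/i/o/u, +11 for every other letter.
For proper: p(cons)+11=a, r(cons)+11=c, o(vowel)+2=q, p(cons)+11=a, e(vowel)+2=g, r(cons)+11=c.

acqagc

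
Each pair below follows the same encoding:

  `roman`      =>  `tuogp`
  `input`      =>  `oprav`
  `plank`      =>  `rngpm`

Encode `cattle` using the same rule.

egvvnk

The rule splits by letter class: vowels +6, consonants +2.
For cattle: c(cons)+2=e, a(vowel)+6=g, t(cons)+2=v, t(cons)+2=v, l(cons)+2=n, e(vowel)+6=k.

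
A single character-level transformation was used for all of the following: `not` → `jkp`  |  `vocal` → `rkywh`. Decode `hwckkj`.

Compare letters: n→j is +22, o→k is +22, t→p is +22 — a constant shift. Every letter moves 22 places later in the alphabet, wrapping around z→a.
Undoing it on hwckkj: h−22=l, w−22=a, c−22=g, k−22=o, k−22=o, j−22=n.

lagoon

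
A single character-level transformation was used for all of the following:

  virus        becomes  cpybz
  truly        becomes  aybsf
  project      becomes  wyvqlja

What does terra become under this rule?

Compare letters: v→c is +7, i→p is +7, r→y is +7 — a constant shift. It's a constant shift of +7 (ROT7).
For terra: t+7=a, e+7=l, r+7=y, r+7=y, a+7=h.

alyyh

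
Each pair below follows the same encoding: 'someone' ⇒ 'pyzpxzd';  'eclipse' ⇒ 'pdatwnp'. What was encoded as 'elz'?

oat

The output letters match the input read backwards, each shifted +11: someone reversed is enoemos. The word is reversed, then every letter is shifted forward by 11.
Reversing it on elz: shift back: e−11=t, l−11=a, z−11=o → tao; then reverse → oat.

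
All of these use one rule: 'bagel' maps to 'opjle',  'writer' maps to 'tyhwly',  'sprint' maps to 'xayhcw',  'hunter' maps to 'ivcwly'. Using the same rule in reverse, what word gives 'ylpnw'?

react

b(1)→o(14) and a(0)→p(15) fit y≡25x+15 (mod 26); the inverse of 25 mod 26 is 25. Treating letters as 0–25, the rule is x ↦ 25x + 15 (mod 26).
Reversing it on ylpnw: y(24)→25·(24−15)≡17=r; l(11)→25·(11−15)≡4=e; p(15)→25·(15−15)≡0=a; n(13)→25·(13−15)≡2=c; w(22)→25·(22−15)≡19=t (all mod 26).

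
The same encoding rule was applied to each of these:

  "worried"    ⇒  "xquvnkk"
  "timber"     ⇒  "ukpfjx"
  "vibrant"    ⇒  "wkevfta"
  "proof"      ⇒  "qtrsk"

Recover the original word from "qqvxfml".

postage

In worried: w→x is +1, o→q is +2, r→u is +3, r→v is +4 — the shift increases by 1 each position. Letter i (0-indexed) is shifted by i+1, so successive shifts are 1, 2, 3, ….
Reversing it on qqvxfml: q−1=p, q−2=o, v−3=s, x−4=t, f−5=a, m−6=g, l−7=e.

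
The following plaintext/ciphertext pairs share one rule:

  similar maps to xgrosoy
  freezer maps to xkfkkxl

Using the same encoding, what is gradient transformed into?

Two steps: reverse the string, then apply a Caesar shift of +6.
For gradient: reverse → tneidarg; then shift: t+6=z, n+6=t, e+6=k, i+6=o, d+6=j, a+6=g, r+6=x, g+6=m.

ztkojgxm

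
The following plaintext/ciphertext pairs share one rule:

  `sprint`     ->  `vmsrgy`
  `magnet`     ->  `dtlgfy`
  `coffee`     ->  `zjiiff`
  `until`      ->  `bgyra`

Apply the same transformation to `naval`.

gteta

Treating letters as 0–25, the rule is x ↦ 3x + 19 (mod 26).
Applying it to naval: n(13)→3·13+19≡6=g; a(0)→3·0+19≡19=t; v(21)→3·21+19≡4=e; a(0)→3·0+19≡19=t; l(11)→3·11+19≡0=a (all mod 26).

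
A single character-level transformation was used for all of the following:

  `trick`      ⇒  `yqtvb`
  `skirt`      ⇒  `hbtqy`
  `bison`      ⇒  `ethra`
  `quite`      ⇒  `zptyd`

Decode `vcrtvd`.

t(19)→y(24) and r(17)→q(16) fit y≡17x+13 (mod 26); the inverse of 17 mod 26 is 23. Each letter's alphabet position (a=0..z=25) is mapped through 17·x+13 mod 26 — an affine cipher.
Undoing it on vcrtvd: v(21)→23·(21−13)≡2=c; c(2)→23·(2−13)≡7=h; r(17)→23·(17−13)≡14=o; t(19)→23·(19−13)≡8=i; v(21)→23·(21−13)≡2=c; d(3)→23·(3−13)≡4=e (all mod 26).

choice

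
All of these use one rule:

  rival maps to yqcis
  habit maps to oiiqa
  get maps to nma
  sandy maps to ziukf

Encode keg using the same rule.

The rule splits by letter class: vowels +8, consonants +7.
For keg: k(cons)+7=r, e(vowel)+8=m, g(cons)+7=n.

rmn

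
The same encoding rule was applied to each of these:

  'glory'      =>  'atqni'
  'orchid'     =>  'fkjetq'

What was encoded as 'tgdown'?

The output letters match the input read backwards, each shifted +2: glory reversed is yrolg. Two steps: reverse the string, then apply a Caesar shift of +2.
Undoing it on tgdown: shift back: t−2=r, g−2=e, d−2=b, o−2=m, w−2=u, n−2=l → rebmul; then reverse → lumber.

lumber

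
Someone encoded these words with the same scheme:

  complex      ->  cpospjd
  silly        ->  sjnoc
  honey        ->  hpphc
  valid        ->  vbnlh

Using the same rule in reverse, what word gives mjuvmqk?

missile

The shift increases by 1 at each position, starting from +0: 0, 1, 2, ….
Undoing it on mjuvmqk: m−0=m, j−1=i, u−2=s, v−3=s, m−4=i, q−5=l, k−6=e.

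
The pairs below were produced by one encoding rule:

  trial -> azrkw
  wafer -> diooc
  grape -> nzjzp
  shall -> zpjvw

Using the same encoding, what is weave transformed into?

In trial: t→a is +7, r→z is +8, i→r is +9, a→k is +10 — the shift increases by 1 each position. Each letter shifts forward by (position + 7), i.e. 7, 8, 9, … — the shift grows by one for each successive letter.
For weave: w+7=d, e+8=m, a+9=j, v+10=f, e+11=p.

dmjfp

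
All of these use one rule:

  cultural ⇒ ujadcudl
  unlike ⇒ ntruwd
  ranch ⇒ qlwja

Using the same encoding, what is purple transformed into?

nuyady

The output letters match the input read backwards, each shifted +9: cultural reversed is larutluc. Two steps: reverse the string, then apply a Caesar shift of +9.
Applying it to purple: reverse → elprup; then shift: e+9=n, l+9=u, p+9=y, r+9=a, u+9=d, p+9=y.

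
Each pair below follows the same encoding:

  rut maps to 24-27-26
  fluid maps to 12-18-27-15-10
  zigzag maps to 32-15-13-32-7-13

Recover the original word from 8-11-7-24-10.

r is letter #18 and maps to 24: an offset of 6. Letters become their 1-based position plus 6 (so a→7, b→8, …).
Decoding 8-11-7-24-10: 8→(8−6)÷1=2=b, 11→(11−6)÷1=5=e, 7→(7−6)÷1=1=a, 24→(24−6)÷1=18=r, 10→(10−6)÷1=4=d.

beard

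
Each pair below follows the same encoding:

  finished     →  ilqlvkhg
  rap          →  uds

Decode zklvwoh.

whistle

Compare letters: f→i is +3, i→l is +3, n→q is +3 — a constant shift. This is a Caesar cipher with shift 3.
Decoding zklvwoh: z−3=w, k−3=h, l−3=i, v−3=s, w−3=t, o−3=l, h−3=e.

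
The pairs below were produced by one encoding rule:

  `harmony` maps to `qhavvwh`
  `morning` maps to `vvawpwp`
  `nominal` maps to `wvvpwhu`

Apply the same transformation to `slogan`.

buvphw

The shift depends on letter class: consonant h→q is +9, but vowel a→h is +7. Two shifts are in play — +7 for a/e/i/o/u, +9 for every other letter.
For slogan: s(cons)+9=b, l(cons)+9=u, o(vowel)+7=v, g(cons)+9=p, a(vowel)+7=h, n(cons)+9=w.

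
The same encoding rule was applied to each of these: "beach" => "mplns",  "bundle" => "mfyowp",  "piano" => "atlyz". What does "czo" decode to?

Compare letters: b→m is +11, e→p is +11, a→l is +11 — a constant shift. Every letter moves 11 places later in the alphabet, wrapping around z→a.
Reversing it on czo: c−11=r, z−11=o, o−11=d.

rod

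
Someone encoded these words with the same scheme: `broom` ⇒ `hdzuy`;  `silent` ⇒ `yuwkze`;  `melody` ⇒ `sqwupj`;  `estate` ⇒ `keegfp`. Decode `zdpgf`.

Shifts by position in broom: pos 0: b→h (+6), pos 1: r→d (+12), pos 2: o→z (+11), pos 3: o→u (+6), pos 4: m→y (+12) — repeating every 3. The shifts repeat in a cycle of length 3: positions 0,1,… shift by +6, +12, +11, then the pattern repeats.
Decoding zdpgf: z−6=t, d−12=r, p−11=e, g−6=a, f−12=t.

treat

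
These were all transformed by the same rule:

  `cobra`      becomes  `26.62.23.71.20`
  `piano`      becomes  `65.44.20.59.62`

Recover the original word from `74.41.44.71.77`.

shirt

c(#3)→26 and o(#15)→62: differences scale by 3, so n = 3·pos + 17. Each letter becomes 3×(its alphabet position, a=1..z=26) + 17.
Reversing it on 74.41.44.71.77: 74→(74−17)÷3=19=s, 41→(41−17)÷3=8=h, 44→(44−17)÷3=9=i, 71→(71−17)÷3=18=r, 77→(77−17)÷3=20=t.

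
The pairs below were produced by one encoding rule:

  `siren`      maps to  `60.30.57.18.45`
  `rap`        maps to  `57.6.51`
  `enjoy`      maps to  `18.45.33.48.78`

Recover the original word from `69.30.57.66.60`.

s(#19)→60 and i(#9)→30: differences scale by 3, so n = 3·pos + 3. With a=1..z=26, the number is 3·pos + 3.
Undoing it on 69.30.57.66.60: 69→(69−3)÷3=22=v, 30→(30−3)÷3=9=i, 57→(57−3)÷3=18=r, 66→(66−3)÷3=21=u, 60→(60−3)÷3=19=s.

virus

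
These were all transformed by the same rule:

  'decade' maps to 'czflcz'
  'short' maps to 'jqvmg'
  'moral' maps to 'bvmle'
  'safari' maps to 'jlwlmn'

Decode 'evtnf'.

Each letter's alphabet position (a=0..z=25) is mapped through 23·x+11 mod 26 — an affine cipher.
Decoding evtnf: e(4)→17·(4−11)≡11=l; v(21)→17·(21−11)≡14=o; t(19)→17·(19−11)≡6=g; n(13)→17·(13−11)≡8=i; f(5)→17·(5−11)≡2=c (all mod 26).

logic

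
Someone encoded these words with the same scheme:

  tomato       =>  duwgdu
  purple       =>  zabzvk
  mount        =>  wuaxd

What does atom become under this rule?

gduw

The shift depends on letter class: consonant t→d is +10, but vowel o→u is +6. The rule splits by letter class: vowels +6, consonants +10.
For atom: a(vowel)+6=g, t(cons)+10=d, o(vowel)+6=u, m(cons)+10=w.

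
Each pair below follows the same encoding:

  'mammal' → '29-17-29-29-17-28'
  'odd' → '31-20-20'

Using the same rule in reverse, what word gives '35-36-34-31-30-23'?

strong

m is letter #13 and maps to 29: an offset of 16. Letters become their 1-based position plus 16 (so a→17, b→18, …).
Reversing it on 35-36-34-31-30-23: 35→(35−16)÷1=19=s, 36→(36−16)÷1=20=t, 34→(34−16)÷1=18=r, 31→(31−16)÷1=15=o, 30→(30−16)÷1=14=n, 23→(23−16)÷1=7=g.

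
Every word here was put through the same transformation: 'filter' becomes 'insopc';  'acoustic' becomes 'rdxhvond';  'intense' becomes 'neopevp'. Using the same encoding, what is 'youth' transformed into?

f(5)→i(8) and i(8)→n(13) fit y≡19x+17 (mod 26); the inverse of 19 mod 26 is 11. Each letter's alphabet position (a=0..z=25) is mapped through 19·x+17 mod 26 — an affine cipher.
On youth: y(24)→19·24+17≡5=f; o(14)→19·14+17≡23=x; u(20)→19·20+17≡7=h; t(19)→19·19+17≡14=o; h(7)→19·7+17≡20=u (all mod 26).

fxhou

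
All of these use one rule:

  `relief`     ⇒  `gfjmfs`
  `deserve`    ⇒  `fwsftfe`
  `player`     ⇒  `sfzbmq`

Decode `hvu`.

The output letters match the input read backwards, each shifted +1: relief reversed is feiler. Two steps: reverse the string, then apply a Caesar shift of +1.
Decoding hvu: shift back: h−1=g, v−1=u, u−1=t → gut; then reverse → tug.

tug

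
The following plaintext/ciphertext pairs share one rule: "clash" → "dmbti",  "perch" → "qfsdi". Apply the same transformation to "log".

Compare letters: c→d is +1, l→m is +1, a→b is +1 — a constant shift. This is a Caesar cipher with shift 1.
On log: l+1=m, o+1=p, g+1=h.

mph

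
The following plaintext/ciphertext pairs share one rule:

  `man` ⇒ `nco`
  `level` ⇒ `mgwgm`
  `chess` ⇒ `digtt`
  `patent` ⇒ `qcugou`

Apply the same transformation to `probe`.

qsqcg

The shift depends on letter class: consonant m→n is +1, but vowel a→c is +2. Two shifts are in play — +2 for a/e/i/o/u, +1 for every other letter.
For probe: p(cons)+1=q, r(cons)+1=s, o(vowel)+2=q, b(cons)+1=c, e(vowel)+2=g.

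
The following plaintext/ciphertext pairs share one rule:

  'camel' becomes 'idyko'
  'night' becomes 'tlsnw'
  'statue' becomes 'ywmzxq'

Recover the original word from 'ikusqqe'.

chimney

A repeating key of period 3 is used — shifts +6, +3, +12 over and over.
Decoding ikusqqe: i−6=c, k−3=h, u−12=i, s−6=m, q−3=n, q−12=e, e−6=y.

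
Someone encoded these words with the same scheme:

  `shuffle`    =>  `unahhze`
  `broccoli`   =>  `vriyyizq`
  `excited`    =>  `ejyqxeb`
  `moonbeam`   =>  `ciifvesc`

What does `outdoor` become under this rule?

iaxbiir

s(18)→u(20) and h(7)→n(13) fit y≡3x+18 (mod 26); the inverse of 3 mod 26 is 9. This is an affine cipher: with a=0,…,z=25, each position x becomes (3x+18) mod 26.
For outdoor: o(14)→3·14+18≡8=i; u(20)→3·20+18≡0=a; t(19)→3·19+18≡23=x; d(3)→3·3+18≡1=b; o(14)→3·14+18≡8=i; o(14)→3·14+18≡8=i; r(17)→3·17+18≡17=r (all mod 26).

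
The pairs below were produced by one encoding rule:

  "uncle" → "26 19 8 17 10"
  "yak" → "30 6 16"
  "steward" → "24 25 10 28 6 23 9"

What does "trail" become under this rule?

25 23 6 14 17

Each letter is replaced by its alphabet position (a=1..z=26) + 5.
Applying it to trail: t=20→25, r=18→23, a=1→6, i=9→14, l=12→17.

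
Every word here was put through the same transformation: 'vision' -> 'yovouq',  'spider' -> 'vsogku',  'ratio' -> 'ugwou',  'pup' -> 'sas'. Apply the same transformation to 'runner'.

Two shifts are in play — +6 for a/e/i/o/u, +3 for every other letter.
For runner: r(cons)+3=u, u(vowel)+6=a, n(cons)+3=q, n(cons)+3=q, e(vowel)+6=k, r(cons)+3=u.

uaqqku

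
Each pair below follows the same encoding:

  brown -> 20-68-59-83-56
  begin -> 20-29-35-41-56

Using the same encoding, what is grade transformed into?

35-68-17-26-29

With a=1..z=26, the number is 3·pos + 14.
Applying it to grade: g=7→35, r=18→68, a=1→17, d=4→26, e=5→29.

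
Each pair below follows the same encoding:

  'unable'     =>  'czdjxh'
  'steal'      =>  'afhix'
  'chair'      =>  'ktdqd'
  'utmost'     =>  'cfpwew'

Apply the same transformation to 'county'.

kaxvfb

Shifts by position in unable: pos 0: u→c (+8), pos 1: n→z (+12), pos 2: a→d (+3), pos 3: b→j (+8), pos 4: l→x (+12), pos 5: e→h (+3) — repeating every 3. The shifts repeat in a cycle of length 3: positions 0,1,… shift by +8, +12, +3, then the pattern repeats.
For county: c+8=k, o+12=a, u+3=x, n+8=v, t+12=f, y+3=b.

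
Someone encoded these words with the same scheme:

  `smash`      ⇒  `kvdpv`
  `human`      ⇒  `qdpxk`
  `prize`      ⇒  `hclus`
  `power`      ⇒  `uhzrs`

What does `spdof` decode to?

clamp

Read the word backwards and shift each letter +3.
Decoding spdof: shift back: s−3=p, p−3=m, d−3=a, o−3=l, f−3=c → pmalc; then reverse → clamp.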